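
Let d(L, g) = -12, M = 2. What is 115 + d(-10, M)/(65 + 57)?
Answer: 7009/61 ≈ 114.90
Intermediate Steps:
115 + d(-10, M)/(65 + 57) = 115 - 12/(65 + 57) = 115 - 12/122 = 115 - 12*1/122 = 115 - 6/61 = 7009/61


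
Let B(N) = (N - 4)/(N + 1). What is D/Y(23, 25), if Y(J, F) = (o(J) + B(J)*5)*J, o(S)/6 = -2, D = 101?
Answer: -2424/4439 ≈ -0.54607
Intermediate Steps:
o(S) = -12 (o(S) = 6*(-2) = -12)
B(N) = (-4 + N)/(1 + N)
Y(J, F) = J*(-12 + 5*(-4 + J)/(1 + J)) (Y(J, F) = (-12 + ((-4 + J)/(1 + J))*5)*J = (-12 + 5*(-4 + J)/(1 + J))*J = J*(-12 + 5*(-4 + J)/(1 + J)))
D/Y(23, 25) = 101/((23*(-32 - 7*23)/(1 + 23))) = 101/((23*(-32 - 161)/24)) = 101/((23*(1/24)*(-193))) = 101/(-4439/24) = 101*(-24/4439) = -2424/4439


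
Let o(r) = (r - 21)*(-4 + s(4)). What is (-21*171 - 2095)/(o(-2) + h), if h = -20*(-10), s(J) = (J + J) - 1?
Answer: -5686/131 ≈ -43.405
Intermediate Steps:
s(J) = -1 + 2*J (s(J) = 2*J - 1 = -1 + 2*J)
o(r) = -63 + 3*r (o(r) = (r - 21)*(-4 + (-1 + 2*4)) = (-21 + r)*(-4 + (-1 + 8)) = (-21 + r)*(-4 + 7) = (-21 + r)*3 = -63 + 3*r)
h = 200
(-21*171 - 2095)/(o(-2) + h) = (-21*171 - 2095)/((-63 + 3*(-2)) + 200) = (-1*3591 - 2095)/((-63 - 6) + 200) = (-3591 - 2095)/(-69 + 200) = -5686/131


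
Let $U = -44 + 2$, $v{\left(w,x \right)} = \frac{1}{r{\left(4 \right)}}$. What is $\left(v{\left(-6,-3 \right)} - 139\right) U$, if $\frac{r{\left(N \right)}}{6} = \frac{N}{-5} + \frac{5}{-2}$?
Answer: $\frac{192724}{33} \approx 5840.1$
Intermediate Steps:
$r{\left(N \right)} = -15 - \frac{6 N}{5}$ ($r{\left(N \right)} = 6 \left(\frac{N}{-5} + \frac{5}{-2}\right) = 6 \left(N \left(- \frac{1}{5}\right) + 5 \left(- \frac{1}{2}\right)\right) = 6 \left(- \frac{N}{5} - \frac{5}{2}\right) = 6 \left(- \frac{5}{2} - \frac{N}{5}\right) = -15 - \frac{6 N}{5}$)
$v{\left(w,x \right)} = - \frac{5}{99}$ ($v{\left(w,x \right)} = \frac{1}{-15 - \frac{24}{5}} = \frac{1}{- \frac{99}{5}} = - \frac{5}{99}$)
$U = -42$
$\left(v{\left(-6,-3 \right)} - 139\right) U = \left(- \frac{5}{99} - 139\right) \left(-42\right) = \left(- \frac{13766}{99}\right) \left(-42\right) = \frac{192724}{33}$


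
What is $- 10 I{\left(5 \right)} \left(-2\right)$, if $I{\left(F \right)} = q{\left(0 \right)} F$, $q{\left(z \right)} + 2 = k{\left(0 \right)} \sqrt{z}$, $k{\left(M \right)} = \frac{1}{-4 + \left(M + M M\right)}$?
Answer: $-200$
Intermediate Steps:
$k{\left(M \right)} = \frac{1}{-4 + M + M^{2}}$ ($k{\left(M \right)} = \frac{1}{-4 + \left(M + M^{2}\right)} = \frac{1}{-4 + M + M^{2}}$)
$q{\left(z \right)} = -2 - \frac{\sqrt{z}}{4}$ ($q{\left(z \right)} = -2 + \frac{\sqrt{z}}{-4 + 0 + 0^{2}} = -2 + \frac{\sqrt{z}}{-4 + 0 + 0} = -2 + \frac{\sqrt{z}}{-4} = -2 - \frac{\sqrt{z}}{4}$)
$I{\left(F \right)} = - 2 F$ ($I{\left(F \right)} = \left(-2 - \frac{\sqrt{0}}{4}\right) F = \left(-2 - 0\right) F = \left(-2 + 0\right) F = - 2 F$)
$- 10 I{\left(5 \right)} \left(-2\right) = - 10 \left(\left(-2\right) 5\right) \left(-2\right) = \left(-10\right) \left(-10\right) \left(-2\right) = 100 \left(-2\right) = -200$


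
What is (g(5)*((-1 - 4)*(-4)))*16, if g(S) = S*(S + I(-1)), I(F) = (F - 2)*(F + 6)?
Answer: -16000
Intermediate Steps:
I(F) = (-2 + F)*(6 + F)
g(S) = S*(-15 + S) (g(S) = S*(S + (-12 + (-1)² + 4*(-1))) = S*(S + (-12 + 1 - 4)) = S*(S - 15) = S*(-15 + S))
(g(5)*((-1 - 4)*(-4)))*16 = ((5*(-15 + 5))*((-1 - 4)*(-4)))*16 = ((5*(-10))*(-5*(-4)))*16 = -50*20*16 = -1000*16 = -16000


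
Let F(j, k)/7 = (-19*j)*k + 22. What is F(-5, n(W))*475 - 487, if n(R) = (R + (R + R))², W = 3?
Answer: 25658538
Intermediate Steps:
n(R) = 9*R² (n(R) = (R + 2*R)² = (3*R)² = 9*R²)
F(j, k) = 154 - 133*j*k (F(j, k) = 7*((-19*j)*k + 22) = 7*(-19*j*k + 22) = 7*(22 - 19*j*k) = 154 - 133*j*k)
F(-5, n(W))*475 - 487 = (154 - 133*(-5)*9*3²)*475 - 487 = (154 - 133*(-5)*9*9)*475 - 487 = (154 - 133*(-5)*81)*475 - 487 = (154 + 53865)*475 - 487 = 54019*475 - 487 = 25659025 - 487 = 25658538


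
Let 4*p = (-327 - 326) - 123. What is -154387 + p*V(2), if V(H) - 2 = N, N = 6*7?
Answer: -162923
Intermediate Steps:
N = 42
p = -194 (p = ((-327 - 326) - 123)/4 = (-653 - 123)/4 = (¼)*(-776) = -194)
V(H) = 44 (V(H) = 2 + 42 = 44)
-154387 + p*V(2) = -154387 - 194*44 = -154387 - 8536 = -162923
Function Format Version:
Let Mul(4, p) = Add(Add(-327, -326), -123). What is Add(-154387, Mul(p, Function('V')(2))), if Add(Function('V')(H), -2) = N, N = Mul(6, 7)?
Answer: -162923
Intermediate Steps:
N = 42
p = -194 (p = Mul(Rational(1, 4), Add(Add(-327, -326), -123)) = Mul(Rational(1, 4), Add(-653, -123)) = Mul(Rational(1, 4), -776) = -194)
Function('V')(H) = 44 (Function('V')(H) = Add(2, 42) = 44)
Add(-154387, Mul(p, Function('V')(2))) = Add(-154387, Mul(-194, 44)) = Add(-154387, -8536) = -162923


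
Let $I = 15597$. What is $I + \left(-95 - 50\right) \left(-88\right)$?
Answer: $28357$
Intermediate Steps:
$I + \left(-95 - 50\right) \left(-88\right) = 15597 + \left(-95 - 50\right) \left(-88\right) = 15597 - -12760 = 15597 + 12760 = 28357$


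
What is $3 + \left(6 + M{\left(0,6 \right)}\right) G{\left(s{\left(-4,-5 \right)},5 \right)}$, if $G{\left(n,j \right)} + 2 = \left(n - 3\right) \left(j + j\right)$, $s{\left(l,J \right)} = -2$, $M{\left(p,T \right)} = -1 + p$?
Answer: $-257$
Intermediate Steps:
$G{\left(n,j \right)} = -2 + 2 j \left(-3 + n\right)$ ($G{\left(n,j \right)} = -2 + \left(n - 3\right) \left(j + j\right) = -2 + \left(-3 + n\right) 2 j = -2 + 2 j \left(-3 + n\right)$)
$3 + \left(6 + M{\left(0,6 \right)}\right) G{\left(s{\left(-4,-5 \right)},5 \right)} = 3 + \left(6 + \left(-1 + 0\right)\right) \left(-2 - 30 + 2 \cdot 5 \left(-2\right)\right) = 3 + \left(6 - 1\right) \left(-2 - 30 - 20\right) = 3 + 5 \left(-52\right) = 3 - 260 = -257$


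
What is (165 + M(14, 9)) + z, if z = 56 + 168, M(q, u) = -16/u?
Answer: 3485/9 ≈ 387.22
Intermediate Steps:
z = 224
(165 + M(14, 9)) + z = (165 - 16/9) + 224 = 1469/9 + 224 = 3485/9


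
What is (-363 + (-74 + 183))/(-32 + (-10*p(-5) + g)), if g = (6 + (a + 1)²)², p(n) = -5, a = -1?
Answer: -127/27 ≈ -4.7037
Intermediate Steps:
g = 36 (g = (6 + (-1 + 1)²)² = (6 + 0²)² = (6 + 0)² = 6² = 36)
(-363 + (-74 + 183))/(-32 + (-10*p(-5) + g)) = (-363 + (-74 + 183))/(-32 + (-10*(-5) + 36)) = (-363 + 109)/(-32 + (50 + 36)) = -254/(-32 + 86) = -254/54 = -254*1/54 = -127/27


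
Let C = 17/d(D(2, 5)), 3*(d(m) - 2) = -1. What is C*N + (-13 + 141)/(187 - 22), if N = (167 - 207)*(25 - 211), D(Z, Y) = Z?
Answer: 12521648/165 ≈ 75889.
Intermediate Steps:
N = 7440 (N = -40*(-186) = 7440)
d(m) = 5/3 (d(m) = 2 + (⅓)*(-1) = 2 - ⅓ = 5/3)
C = 51/5 (C = 17/(5/3) = 17*(⅗) = 51/5 ≈ 10.200)
C*N + (-13 + 141)/(187 - 22) = (51/5)*7440 + (-13 + 141)/(187 - 22) = 75888 + 128/165 = 12521648/165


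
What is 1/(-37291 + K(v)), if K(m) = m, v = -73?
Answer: -1/37364 ≈ -2.6764e-5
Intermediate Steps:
1/(-37291 + K(v)) = 1/(-37291 - 73) = 1/(-37364) = -1/37364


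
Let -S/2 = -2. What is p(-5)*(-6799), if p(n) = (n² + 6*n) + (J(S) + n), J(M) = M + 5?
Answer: 6799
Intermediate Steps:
S = 4 (S = -2*(-2) = 4)
J(M) = 5 + M
p(n) = 9 + n² + 7*n (p(n) = (n² + 6*n) + ((5 + 4) + n) = (n² + 6*n) + (9 + n) = 9 + n² + 7*n)
p(-5)*(-6799) = (9 + (-5)² + 7*(-5))*(-6799) = (9 + 25 - 35)*(-6799) = -1*(-6799) = 6799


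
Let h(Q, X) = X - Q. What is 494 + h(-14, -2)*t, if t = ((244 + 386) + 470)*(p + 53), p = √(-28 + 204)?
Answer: 700094 + 52800*√11 ≈ 8.7521e+5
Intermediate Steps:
p = 4*√11 (p = √176 = 4*√11 ≈ 13.266)
t = 58300 + 4400*√11 (t = ((244 + 386) + 470)*(4*√11 + 53) = (630 + 470)*(53 + 4*√11) = 1100*(53 + 4*√11) = 58300 + 4400*√11 ≈ 72893.)
494 + h(-14, -2)*t = 494 + (-2 - 1*(-14))*(58300 + 4400*√11) = 494 + (-2 + 14)*(58300 + 4400*√11) = 494 + 12*(58300 + 4400*√11) = 494 + (699600 + 52800*√11) = 700094 + 52800*√11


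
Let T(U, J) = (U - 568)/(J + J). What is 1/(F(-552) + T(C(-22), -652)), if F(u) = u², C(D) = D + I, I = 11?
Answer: 1304/397334595 ≈ 3.2819e-6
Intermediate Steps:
C(D) = 11 + D (C(D) = D + 11 = 11 + D)
T(U, J) = (-568 + U)/(2*J) (T(U, J) = (-568 + U)/((2*J)) = (-568 + U)*(1/(2*J)) = (-568 + U)/(2*J))
1/(F(-552) + T(C(-22), -652)) = 1/((-552)² + (½)*(-568 + (11 - 22))/(-652)) = 1/(304704 + (½)*(-1/652)*(-568 - 11)) = 1/(304704 + (½)*(-1/652)*(-579)) = 1/(304704 + 579/1304) = 1/(397334595/1304) = 1304/397334595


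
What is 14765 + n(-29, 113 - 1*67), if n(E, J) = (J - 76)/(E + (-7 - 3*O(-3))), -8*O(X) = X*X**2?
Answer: 1816175/123 ≈ 14766.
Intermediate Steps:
O(X) = -X**3/8 (O(X) = -X*X**2/8 = -X**3/8)
n(E, J) = (-76 + J)/(-137/8 + E) (n(E, J) = (J - 76)/(E + (-7 - (-3)*(-3)**3/8)) = (-76 + J)/(E + (-7 - (-3)*(-27)/8)) = (-76 + J)/(E + (-7 - 3*27/8)) = (-76 + J)/(E + (-7 - 81/8)) = (-76 + J)/(E - 137/8) = (-76 + J)/(-137/8 + E))
14765 + n(-29, 113 - 1*67) = 14765 + 8*(76 - (113 - 1*67))/(137 - 8*(-29)) = 14765 + 8*(76 - (113 - 67))/(137 + 232) = 14765 + 8*(76 - 1*46)/369 = 14765 + 8*(1/369)*(76 - 46) = 14765 + 8*(1/369)*30 = 14765 + 80/123 = 1816175/123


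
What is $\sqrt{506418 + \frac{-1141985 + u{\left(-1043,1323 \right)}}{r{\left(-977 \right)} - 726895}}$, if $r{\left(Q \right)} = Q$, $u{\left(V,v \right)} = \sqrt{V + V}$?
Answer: $\frac{\sqrt{4192185886222413 - 11373 i \sqrt{2086}}}{90984} \approx 711.63 - 4.4088 \cdot 10^{-8} i$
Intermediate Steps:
$u{\left(V,v \right)} = \sqrt{2} \sqrt{V}$ ($u{\left(V,v \right)} = \sqrt{2 V} = \sqrt{2} \sqrt{V}$)
$\sqrt{506418 + \frac{-1141985 + u{\left(-1043,1323 \right)}}{r{\left(-977 \right)} - 726895}} = \sqrt{506418 + \frac{-1141985 + \sqrt{2} \sqrt{-1043}}{-977 - 726895}} = \sqrt{506418 + \frac{-1141985 + \sqrt{2} i \sqrt{1043}}{-727872}} = \sqrt{506418 + \left(-1141985 + i \sqrt{2086}\right) \left(- \frac{1}{727872}\right)} = \sqrt{506418 + \left(\frac{1141985}{727872} - \frac{i \sqrt{2086}}{727872}\right)} = \sqrt{\frac{368608624481}{727872} - \frac{i \sqrt{2086}}{727872}}$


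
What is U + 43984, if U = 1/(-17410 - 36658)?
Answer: 2378126911/54068 ≈ 43984.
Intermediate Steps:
U = -1/54068 (U = 1/(-54068) = -1/54068 ≈ -1.8495e-5)
U + 43984 = -1/54068 + 43984 = 2378126911/54068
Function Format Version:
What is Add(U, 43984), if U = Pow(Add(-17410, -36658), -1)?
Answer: Rational(2378126911, 54068) ≈ 43984.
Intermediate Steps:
U = Rational(-1, 54068) (U = Pow(-54068, -1) = Rational(-1, 54068) ≈ -1.8495e-5)
Add(U, 43984) = Add(Rational(-1, 54068), 43984) = Rational(2378126911, 54068)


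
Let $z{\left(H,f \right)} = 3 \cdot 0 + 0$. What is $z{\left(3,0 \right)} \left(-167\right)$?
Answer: $0$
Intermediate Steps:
$z{\left(H,f \right)} = 0$ ($z{\left(H,f \right)} = 0 + 0 = 0$)
$z{\left(3,0 \right)} \left(-167\right) = 0 \left(-167\right) = 0$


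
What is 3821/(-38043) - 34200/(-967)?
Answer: 1297375693/36787581 ≈ 35.267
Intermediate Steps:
3821/(-38043) - 34200/(-967) = 3821*(-1/38043) - 34200*(-1/967) = -3821/38043 + 34200/967 = 1297375693/36787581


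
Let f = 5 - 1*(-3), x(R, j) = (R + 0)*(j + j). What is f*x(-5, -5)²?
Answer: 20000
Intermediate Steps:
x(R, j) = 2*R*j (x(R, j) = R*(2*j) = 2*R*j)
f = 8 (f = 5 + 3 = 8)
f*x(-5, -5)² = 8*(2*(-5)*(-5))² = 8*50² = 8*2500 = 20000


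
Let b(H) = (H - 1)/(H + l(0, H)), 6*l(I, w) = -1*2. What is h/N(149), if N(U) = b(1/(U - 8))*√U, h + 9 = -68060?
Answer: -1565587*√149/10430 ≈ -1832.3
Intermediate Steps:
h = -68069 (h = -9 - 68060 = -68069)
l(I, w) = -⅓ (l(I, w) = (-1*2)/6 = (⅙)*(-2) = -⅓)
b(H) = (-1 + H)/(-⅓ + H) (b(H) = (H - 1)/(H - ⅓) = (-1 + H)/(-⅓ + H))
N(U) = 3*√U*(-1 + 1/(-8 + U))/(-1 + 3/(-8 + U)) (N(U) = (3*(-1 + 1/(U - 8))/(-1 + 3/(U - 8)))*√U = (3*(-1 + 1/(-8 + U))/(-1 + 3/(-8 + U)))*√U = 3*√U*(-1 + 1/(-8 + U))/(-1 + 3/(-8 + U)))
h/N(149) = -68069*√149*(-11 + 149)/(447*(-9 + 149)) = -68069*23*√149/10430 = -1565587*√149/10430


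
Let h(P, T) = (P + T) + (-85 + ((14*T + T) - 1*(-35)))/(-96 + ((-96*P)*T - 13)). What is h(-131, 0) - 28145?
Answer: -3082034/109 ≈ -28276.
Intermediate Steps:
h(P, T) = P + T + (-50 + 15*T)/(-109 - 96*P*T) (h(P, T) = (P + T) + (-85 + (15*T + 35))/(-96 + (-96*P*T - 13)) = (P + T) + (-85 + (35 + 15*T))/(-96 + (-13 - 96*P*T)) = (P + T) + (-50 + 15*T)/(-109 - 96*P*T) = P + T + (-50 + 15*T)/(-109 - 96*P*T))
h(-131, 0) - 28145 = (50 + 94*0 + 109*(-131) + 96*(-131)*0² + 96*0*(-131)²)/(109 + 96*(-131)*0) - 28145 = (50 + 0 - 14279 + 96*(-131)*0 + 96*0*17161)/(109 + 0) - 28145 = (50 + 0 - 14279 + 0 + 0)/109 - 28145 = (1/109)*(-14229) - 28145 = -14229/109 - 28145 = -3082034/109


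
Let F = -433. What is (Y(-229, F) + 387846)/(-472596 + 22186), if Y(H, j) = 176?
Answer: -194011/225205 ≈ -0.86149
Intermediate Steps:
(Y(-229, F) + 387846)/(-472596 + 22186) = (176 + 387846)/(-472596 + 22186) = 388022/(-450410) = 388022*(-1/450410) = -194011/225205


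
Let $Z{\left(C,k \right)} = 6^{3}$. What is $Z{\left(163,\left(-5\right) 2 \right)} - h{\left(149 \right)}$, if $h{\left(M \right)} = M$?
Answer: $67$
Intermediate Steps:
$Z{\left(C,k \right)} = 216$
$Z{\left(163,\left(-5\right) 2 \right)} - h{\left(149 \right)} = 216 - 149 = 67$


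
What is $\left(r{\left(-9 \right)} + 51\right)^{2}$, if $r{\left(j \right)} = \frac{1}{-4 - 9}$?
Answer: $\frac{438244}{169} \approx 2593.2$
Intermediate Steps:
$r{\left(j \right)} = - \frac{1}{13}$ ($r{\left(j \right)} = \frac{1}{-13} = - \frac{1}{13}$)
$\left(r{\left(-9 \right)} + 51\right)^{2} = \left(- \frac{1}{13} + 51\right)^{2} = \left(\frac{662}{13}\right)^{2} = \frac{438244}{169}$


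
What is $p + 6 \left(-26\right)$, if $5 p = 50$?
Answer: $-146$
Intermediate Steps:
$p = 10$ ($p = \frac{1}{5} \cdot 50 = 10$)
$p + 6 \left(-26\right) = 10 + 6 \left(-26\right) = 10 - 156 = -146$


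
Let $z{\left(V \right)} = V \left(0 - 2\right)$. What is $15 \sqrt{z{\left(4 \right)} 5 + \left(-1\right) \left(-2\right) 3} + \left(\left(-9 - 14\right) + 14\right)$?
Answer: $-9 + 15 i \sqrt{34} \approx -9.0 + 87.464 i$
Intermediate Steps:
$z{\left(V \right)} = - 2 V$ ($z{\left(V \right)} = V \left(-2\right) = - 2 V$)
$15 \sqrt{z{\left(4 \right)} 5 + \left(-1\right) \left(-2\right) 3} + \left(\left(-9 - 14\right) + 14\right) = 15 \sqrt{\left(-2\right) 4 \cdot 5 + \left(-1\right) \left(-2\right) 3} + \left(\left(-9 - 14\right) + 14\right) = 15 \sqrt{\left(-8\right) 5 + 2 \cdot 3} + \left(-23 + 14\right) = 15 \sqrt{-40 + 6} - 9 = 15 \sqrt{-34} - 9 = 15 i \sqrt{34} - 9 = -9 + 15 i \sqrt{34}$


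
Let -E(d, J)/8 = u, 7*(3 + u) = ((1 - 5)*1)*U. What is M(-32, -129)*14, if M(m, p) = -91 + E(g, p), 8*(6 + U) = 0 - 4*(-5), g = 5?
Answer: -1162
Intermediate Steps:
U = -7/2 (U = -6 + (0 - 4*(-5))/8 = -6 + (0 + 20)/8 = -6 + (⅛)*20 = -6 + 5/2 = -7/2 ≈ -3.5000)
u = -1 (u = -3 + (((1 - 5)*1)*(-7/2))/7 = -3 + (-4*1*(-7/2))/7 = -3 + (-4*(-7/2))/7 = -3 + (⅐)*14 = -3 + 2 = -1)
E(d, J) = 8 (E(d, J) = -8*(-1) = 8)
M(m, p) = -83 (M(m, p) = -91 + 8 = -83)
M(-32, -129)*14 = -83*14 = -1162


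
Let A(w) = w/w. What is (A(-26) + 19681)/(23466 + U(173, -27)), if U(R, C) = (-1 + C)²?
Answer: 9841/12125 ≈ 0.81163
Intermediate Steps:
A(w) = 1
(A(-26) + 19681)/(23466 + U(173, -27)) = (1 + 19681)/(23466 + (-1 - 27)²) = 19682/(23466 + (-28)²) = 19682/(23466 + 784) = 19682/24250 = 19682*(1/24250) = 9841/12125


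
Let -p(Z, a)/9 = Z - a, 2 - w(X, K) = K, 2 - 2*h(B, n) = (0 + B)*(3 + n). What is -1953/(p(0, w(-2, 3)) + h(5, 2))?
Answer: 3906/41 ≈ 95.268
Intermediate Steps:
h(B, n) = 1 - B*(3 + n)/2 (h(B, n) = 1 - (0 + B)*(3 + n)/2 = 1 - B*(3 + n)/2)
w(X, K) = 2 - K
p(Z, a) = -9*Z + 9*a (p(Z, a) = -9*(Z - a) = -9*Z + 9*a)
-1953/(p(0, w(-2, 3)) + h(5, 2)) = -1953/((-9*0 + 9*(2 - 1*3)) + (1 - 3/2*5 - ½*5*2)) = -1953/((0 + 9*(2 - 3)) + (1 - 15/2 - 5)) = -1953/((0 + 9*(-1)) - 23/2) = -1953/((0 - 9) - 23/2) = -1953/(-9 - 23/2) = -1953/(-41/2) = -2/41*(-1953) = 3906/41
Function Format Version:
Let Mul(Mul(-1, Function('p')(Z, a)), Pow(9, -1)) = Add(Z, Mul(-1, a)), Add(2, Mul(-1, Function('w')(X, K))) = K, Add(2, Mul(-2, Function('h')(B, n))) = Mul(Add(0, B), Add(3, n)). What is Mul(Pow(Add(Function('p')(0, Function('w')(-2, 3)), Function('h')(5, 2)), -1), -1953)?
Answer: Rational(3906, 41) ≈ 95.268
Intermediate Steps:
Function('h')(B, n) = Add(1, Mul(Rational(-1, 2), B, Add(3, n))) (Function('h')(B, n) = Add(1, Mul(Rational(-1, 2), Mul(Add(0, B), Add(3, n)))) = Add(1, Mul(Rational(-1, 2), Mul(B, Add(3, n)))) = Add(1, Mul(Rational(-1, 2), B, Add(3, n))))
Function('w')(X, K) = Add(2, Mul(-1, K))
Function('p')(Z, a) = Add(Mul(-9, Z), Mul(9, a)) (Function('p')(Z, a) = Mul(-9, Add(Z, Mul(-1, a))) = Add(Mul(-9, Z), Mul(9, a)))
Mul(Pow(Add(Function('p')(0, Function('w')(-2, 3)), Function('h')(5, 2)), -1), -1953) = Mul(Pow(Add(Add(Mul(-9, 0), Mul(9, Add(2, Mul(-1, 3)))), Add(1, Mul(Rational(-3, 2), 5), Mul(Rational(-1, 2), 5, 2))), -1), -1953) = Mul(Pow(Add(Add(0, Mul(9, Add(2, -3))), Add(1, Rational(-15, 2), -5)), -1), -1953) = Mul(Pow(Add(Add(0, Mul(9, -1)), Rational(-23, 2)), -1), -1953) = Mul(Pow(Add(Add(0, -9), Rational(-23, 2)), -1), -1953) = Mul(Pow(Add(-9, Rational(-23, 2)), -1), -1953) = Mul(Pow(Rational(-41, 2), -1), -1953) = Mul(Rational(-2, 41), -1953) = Rational(3906, 41)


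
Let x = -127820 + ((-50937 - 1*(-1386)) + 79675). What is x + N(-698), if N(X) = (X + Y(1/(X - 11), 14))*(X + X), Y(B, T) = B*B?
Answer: 440706463476/502681 ≈ 8.7671e+5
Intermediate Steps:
Y(B, T) = B²
N(X) = 2*X*(X + (-11 + X)⁻²) (N(X) = (X + (1/(X - 11))²)*(X + X) = (X + (1/(-11 + X))²)*(2*X) = (X + (-11 + X)⁻²)*(2*X) = 2*X*(X + (-11 + X)⁻²))
x = -97696 (x = -127820 + ((-50937 + 1386) + 79675) = -127820 + (-49551 + 79675) = -127820 + 30124 = -97696)
x + N(-698) = -97696 + (2*(-698)² + 2*(-698)/(-11 - 698)²) = -97696 + (2*487204 + 2*(-698)/(-709)²) = -97696 + (974408 + 2*(-698)*(1/502681)) = -97696 + (974408 - 1396/502681) = -97696 + 489816386452/502681 = 440706463476/502681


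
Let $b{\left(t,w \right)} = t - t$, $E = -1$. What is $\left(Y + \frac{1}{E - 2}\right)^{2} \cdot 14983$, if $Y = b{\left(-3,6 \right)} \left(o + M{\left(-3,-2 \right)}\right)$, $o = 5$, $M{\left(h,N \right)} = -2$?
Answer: $\frac{14983}{9} \approx 1664.8$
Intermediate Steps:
$b{\left(t,w \right)} = 0$
$Y = 0$ ($Y = 0 \left(5 - 2\right) = 0 \cdot 3 = 0$)
$\left(Y + \frac{1}{E - 2}\right)^{2} \cdot 14983 = \left(0 + \frac{1}{-1 - 2}\right)^{2} \cdot 14983 = \left(0 + \frac{1}{-3}\right)^{2} \cdot 14983 = \left(0 - \frac{1}{3}\right)^{2} \cdot 14983 = \left(- \frac{1}{3}\right)^{2} \cdot 14983 = \frac{1}{9} \cdot 14983 = \frac{14983}{9}$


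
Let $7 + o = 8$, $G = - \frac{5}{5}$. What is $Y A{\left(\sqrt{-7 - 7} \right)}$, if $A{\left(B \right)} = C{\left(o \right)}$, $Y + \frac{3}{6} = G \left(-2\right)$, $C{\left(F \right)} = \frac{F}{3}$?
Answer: $\frac{1}{2} \approx 0.5$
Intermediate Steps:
$G = -1$ ($G = \left(-5\right) \frac{1}{5} = -1$)
$o = 1$ ($o = -7 + 8 = 1$)
$C{\left(F \right)} = \frac{F}{3}$ ($C{\left(F \right)} = F \frac{1}{3} = \frac{F}{3}$)
$Y = \frac{3}{2}$ ($Y = - \frac{1}{2} - -2 = - \frac{1}{2} + 2 = \frac{3}{2} \approx 1.5$)
$A{\left(B \right)} = \frac{1}{3}$ ($A{\left(B \right)} = \frac{1}{3} \cdot 1 = \frac{1}{3}$)
$Y A{\left(\sqrt{-7 - 7} \right)} = \frac{3}{2} \cdot \frac{1}{3} = \frac{1}{2}$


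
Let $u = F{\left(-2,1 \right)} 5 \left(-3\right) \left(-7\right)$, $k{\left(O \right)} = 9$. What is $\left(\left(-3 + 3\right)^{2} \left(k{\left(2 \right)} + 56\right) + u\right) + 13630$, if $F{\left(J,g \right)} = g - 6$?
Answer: $13105$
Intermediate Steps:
$F{\left(J,g \right)} = -6 + g$ ($F{\left(J,g \right)} = g - 6 = -6 + g$)
$u = -525$ ($u = \left(-6 + 1\right) 5 \left(-3\right) \left(-7\right) = \left(-5\right) \left(-15\right) \left(-7\right) = 75 \left(-7\right) = -525$)
$\left(\left(-3 + 3\right)^{2} \left(k{\left(2 \right)} + 56\right) + u\right) + 13630 = \left(\left(-3 + 3\right)^{2} \left(9 + 56\right) - 525\right) + 13630 = \left(0^{2} \cdot 65 - 525\right) + 13630 = \left(0 \cdot 65 - 525\right) + 13630 = \left(0 - 525\right) + 13630 = -525 + 13630 = 13105$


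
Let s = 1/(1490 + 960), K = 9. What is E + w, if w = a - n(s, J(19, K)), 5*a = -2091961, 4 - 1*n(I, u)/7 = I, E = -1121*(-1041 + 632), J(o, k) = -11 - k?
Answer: 14024081/350 ≈ 40069.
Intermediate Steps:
E = 458489 (E = -1121*(-409) = 458489)
s = 1/2450 ≈ 0.00040816
n(I, u) = 28 - 7*I
a = -2091961/5 (a = (⅕)*(-2091961) = -2091961/5 ≈ -4.1839e+5)
w = -146447069/350 (w = -2091961/5 - (28 - 7*1/2450) = -2091961/5 - (28 - 1/350) = -2091961/5 - 1*9799/350 = -2091961/5 - 9799/350 = -146447069/350 ≈ -4.1842e+5)
E + w = 458489 - 146447069/350 = 14024081/350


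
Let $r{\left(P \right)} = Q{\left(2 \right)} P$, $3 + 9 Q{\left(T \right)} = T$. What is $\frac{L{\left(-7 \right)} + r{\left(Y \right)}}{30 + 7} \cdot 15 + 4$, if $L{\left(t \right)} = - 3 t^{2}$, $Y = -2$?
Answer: $- \frac{6161}{111} \approx -55.505$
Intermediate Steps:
$Q{\left(T \right)} = - \frac{1}{3} + \frac{T}{9}$
$r{\left(P \right)} = - \frac{P}{9}$ ($r{\left(P \right)} = \left(- \frac{1}{3} + \frac{1}{9} \cdot 2\right) P = \left(- \frac{1}{3} + \frac{2}{9}\right) P = - \frac{P}{9}$)
$\frac{L{\left(-7 \right)} + r{\left(Y \right)}}{30 + 7} \cdot 15 + 4 = \frac{- 3 \left(-7\right)^{2} - - \frac{2}{9}}{30 + 7} \cdot 15 + 4 = \frac{\left(-3\right) 49 + \frac{2}{9}}{37} \cdot 15 + 4 = \left(-147 + \frac{2}{9}\right) \frac{1}{37} \cdot 15 + 4 = \left(- \frac{1321}{9}\right) \frac{1}{37} \cdot 15 + 4 = \left(- \frac{1321}{333}\right) 15 + 4 = - \frac{6605}{111} + 4 = - \frac{6161}{111}$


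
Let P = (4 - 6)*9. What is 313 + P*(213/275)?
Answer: 82241/275 ≈ 299.06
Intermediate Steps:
P = -18 (P = -2*9 = -18)
313 + P*(213/275) = 313 - 3834/275 = 82241/275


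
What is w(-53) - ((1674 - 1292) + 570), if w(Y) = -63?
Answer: -1015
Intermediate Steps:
w(-53) - ((1674 - 1292) + 570) = -63 - ((1674 - 1292) + 570) = -63 - (382 + 570) = -63 - 1*952 = -63 - 952 = -1015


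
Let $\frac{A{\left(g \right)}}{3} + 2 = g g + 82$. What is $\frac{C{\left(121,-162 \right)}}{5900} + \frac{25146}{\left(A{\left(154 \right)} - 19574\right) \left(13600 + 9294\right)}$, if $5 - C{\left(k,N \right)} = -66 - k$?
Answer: $\frac{28488058359}{874844415550} \approx 0.032564$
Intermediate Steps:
$A{\left(g \right)} = 240 + 3 g^{2}$ ($A{\left(g \right)} = -6 + 3 \left(g g + 82\right) = -6 + 3 \left(g^{2} + 82\right) = -6 + 3 \left(82 + g^{2}\right) = -6 + \left(246 + 3 g^{2}\right) = 240 + 3 g^{2}$)
$C{\left(k,N \right)} = 71 + k$ ($C{\left(k,N \right)} = 5 - \left(-66 - k\right) = 5 + \left(66 + k\right) = 71 + k$)
$\frac{C{\left(121,-162 \right)}}{5900} + \frac{25146}{\left(A{\left(154 \right)} - 19574\right) \left(13600 + 9294\right)} = \frac{71 + 121}{5900} + \frac{25146}{\left(\left(240 + 3 \cdot 154^{2}\right) - 19574\right) \left(13600 + 9294\right)} = 192 \cdot \frac{1}{5900} + \frac{25146}{\left(\left(240 + 3 \cdot 23716\right) - 19574\right) 22894} = \frac{48}{1475} + \frac{25146}{\left(\left(240 + 71148\right) - 19574\right) 22894} = \frac{48}{1475} + \frac{25146}{\left(71388 - 19574\right) 22894} = \frac{48}{1475} + \frac{25146}{51814 \cdot 22894} = \frac{48}{1475} + \frac{25146}{1186229716} = \frac{48}{1475} + 25146 \cdot \frac{1}{1186229716} = \frac{48}{1475} + \frac{12573}{593114858} = \frac{28488058359}{874844415550}$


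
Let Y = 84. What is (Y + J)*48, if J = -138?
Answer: -2592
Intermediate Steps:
(Y + J)*48 = (84 - 138)*48 = -54*48 = -2592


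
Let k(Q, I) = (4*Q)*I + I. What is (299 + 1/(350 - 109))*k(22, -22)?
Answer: -141093480/241 ≈ -5.8545e+5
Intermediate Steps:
k(Q, I) = I + 4*I*Q (k(Q, I) = 4*I*Q + I = I + 4*I*Q)
(299 + 1/(350 - 109))*k(22, -22) = (299 + 1/(350 - 109))*(-22*(1 + 4*22)) = (299 + 1/241)*(-22*(1 + 88)) = (299 + 1/241)*(-22*89) = (72060/241)*(-1958) = -141093480/241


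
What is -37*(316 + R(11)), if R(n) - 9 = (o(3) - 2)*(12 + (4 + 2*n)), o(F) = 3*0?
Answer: -9213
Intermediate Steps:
o(F) = 0
R(n) = -23 - 4*n (R(n) = 9 + (0 - 2)*(12 + (4 + 2*n)) = 9 - 2*(16 + 2*n) = 9 + (-32 - 4*n) = -23 - 4*n)
-37*(316 + R(11)) = -37*(316 + (-23 - 4*11)) = -37*(316 + (-23 - 44)) = -37*(316 - 67) = -37*249 = -9213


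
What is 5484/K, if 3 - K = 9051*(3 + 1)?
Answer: -1828/12067 ≈ -0.15149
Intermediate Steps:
K = -36201 (K = 3 - 9051*(3 + 1) = 3 - 9051*4 = 3 - 1*36204 = 3 - 36204 = -36201)
5484/K = 5484/(-36201) = 5484*(-1/36201) = -1828/12067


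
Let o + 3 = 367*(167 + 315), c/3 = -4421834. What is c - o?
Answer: -13442393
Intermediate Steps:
c = -13265502 (c = 3*(-4421834) = -13265502)
o = 176891 (o = -3 + 367*(167 + 315) = -3 + 367*482 = -3 + 176894 = 176891)
c - o = -13265502 - 1*176891 = -13265502 - 176891 = -13442393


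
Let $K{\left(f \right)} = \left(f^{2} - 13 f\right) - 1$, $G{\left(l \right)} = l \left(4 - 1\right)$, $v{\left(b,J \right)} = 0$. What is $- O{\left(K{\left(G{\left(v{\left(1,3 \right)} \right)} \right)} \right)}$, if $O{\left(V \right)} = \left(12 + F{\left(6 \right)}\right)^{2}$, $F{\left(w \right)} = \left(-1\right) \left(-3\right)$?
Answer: $-225$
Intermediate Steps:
$G{\left(l \right)} = 3 l$ ($G{\left(l \right)} = l 3 = 3 l$)
$F{\left(w \right)} = 3$
$K{\left(f \right)} = -1 + f^{2} - 13 f$
$O{\left(V \right)} = 225$ ($O{\left(V \right)} = \left(12 + 3\right)^{2} = 15^{2} = 225$)
$- O{\left(K{\left(G{\left(v{\left(1,3 \right)} \right)} \right)} \right)} = \left(-1\right) 225 = -225$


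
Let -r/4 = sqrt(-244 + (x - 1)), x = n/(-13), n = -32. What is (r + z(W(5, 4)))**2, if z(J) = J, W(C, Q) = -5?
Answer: -50123/13 + 40*I*sqrt(40989)/13 ≈ -3855.6 + 622.95*I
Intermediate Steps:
x = 32/13 (x = -32/(-13) = -32*(-1/13) = 32/13 ≈ 2.4615)
r = -4*I*sqrt(40989)/13 (r = -4*sqrt(-244 + (32/13 - 1)) = -4*sqrt(-244 + 19/13) = -4*I*sqrt(40989)/13 ≈ -62.295*I)
(r + z(W(5, 4)))**2 = (-4*I*sqrt(40989)/13 - 5)**2 = (-5 - 4*I*sqrt(40989)/13)**2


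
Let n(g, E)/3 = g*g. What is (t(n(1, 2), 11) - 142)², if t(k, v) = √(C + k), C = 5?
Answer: 20172 - 568*√2 ≈ 19369.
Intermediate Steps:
n(g, E) = 3*g² (n(g, E) = 3*(g*g) = 3*g²)
t(k, v) = √(5 + k)
(t(n(1, 2), 11) - 142)² = (√(5 + 3*1²) - 142)² = (√(5 + 3*1) - 142)² = (√(5 + 3) - 142)² = (√8 - 142)² = (2*√2 - 142)² = (-142 + 2*√2)²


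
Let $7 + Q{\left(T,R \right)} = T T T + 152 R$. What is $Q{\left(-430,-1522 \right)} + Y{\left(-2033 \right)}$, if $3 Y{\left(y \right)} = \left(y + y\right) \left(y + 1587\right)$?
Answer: $- \frac{237401617}{3} \approx -7.9134 \cdot 10^{7}$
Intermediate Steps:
$Q{\left(T,R \right)} = -7 + T^{3} + 152 R$ ($Q{\left(T,R \right)} = -7 + \left(T T T + 152 R\right) = -7 + \left(T^{2} T + 152 R\right) = -7 + \left(T^{3} + 152 R\right) = -7 + T^{3} + 152 R$)
$Y{\left(y \right)} = \frac{2 y \left(1587 + y\right)}{3}$ ($Y{\left(y \right)} = \frac{\left(y + y\right) \left(y + 1587\right)}{3} = \frac{2 y \left(1587 + y\right)}{3}$)
$Q{\left(-430,-1522 \right)} + Y{\left(-2033 \right)} = \left(-7 + \left(-430\right)^{3} + 152 \left(-1522\right)\right) + \frac{2}{3} \left(-2033\right) \left(1587 - 2033\right) = \left(-7 - 79507000 - 231344\right) + \frac{2}{3} \left(-2033\right) \left(-446\right) = -79738351 + \frac{1813436}{3} = - \frac{237401617}{3}$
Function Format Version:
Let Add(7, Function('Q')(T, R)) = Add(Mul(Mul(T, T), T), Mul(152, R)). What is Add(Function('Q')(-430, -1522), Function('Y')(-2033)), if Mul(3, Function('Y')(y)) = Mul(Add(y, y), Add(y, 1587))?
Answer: Rational(-237401617, 3) ≈ -7.9134e+7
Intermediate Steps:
Function('Q')(T, R) = Add(-7, Pow(T, 3), Mul(152, R)) (Function('Q')(T, R) = Add(-7, Add(Mul(Mul(T, T), T), Mul(152, R))) = Add(-7, Add(Mul(Pow(T, 2), T), Mul(152, R))) = Add(-7, Add(Pow(T, 3), Mul(152, R))) = Add(-7, Pow(T, 3), Mul(152, R)))
Function('Y')(y) = Mul(Rational(2, 3), y, Add(1587, y)) (Function('Y')(y) = Mul(Rational(1, 3), Mul(Add(y, y), Add(y, 1587))) = Mul(Rational(1, 3), Mul(Mul(2, y), Add(1587, y))) = Mul(Rational(1, 3), Mul(2, y, Add(1587, y))) = Mul(Rational(2, 3), y, Add(1587, y)))
Add(Function('Q')(-430, -1522), Function('Y')(-2033)) = Add(Add(-7, Pow(-430, 3), Mul(152, -1522)), Mul(Rational(2, 3), -2033, Add(1587, -2033))) = Add(Add(-7, -79507000, -231344), Mul(Rational(2, 3), -2033, -446)) = Add(-79738351, Rational(1813436, 3)) = Rational(-237401617, 3)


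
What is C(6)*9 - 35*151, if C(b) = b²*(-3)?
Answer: -6257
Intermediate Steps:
C(b) = -3*b²
C(6)*9 - 35*151 = -3*6²*9 - 35*151 = -3*36*9 - 5285 = -108*9 - 5285 = -972 - 5285 = -6257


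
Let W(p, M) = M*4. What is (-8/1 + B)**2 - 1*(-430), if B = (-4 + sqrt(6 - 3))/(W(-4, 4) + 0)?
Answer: 127507/256 - 33*sqrt(3)/32 ≈ 496.29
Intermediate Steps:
W(p, M) = 4*M
B = -1/4 + sqrt(3)/16 (B = (-4 + sqrt(6 - 3))/(4*4 + 0) = (-4 + sqrt(3))/(16 + 0) = (-4 + sqrt(3))/16 = (-4 + sqrt(3))*(1/16) = -1/4 + sqrt(3)/16 ≈ -0.14175)
(-8/1 + B)**2 - 1*(-430) = (-8/1 + (-1/4 + sqrt(3)/16))**2 - 1*(-430) = (-8*1 + (-1/4 + sqrt(3)/16))**2 + 430 = (-8 + (-1/4 + sqrt(3)/16))**2 + 430 = (-33/4 + sqrt(3)/16)**2 + 430 = 430 + (-33/4 + sqrt(3)/16)**2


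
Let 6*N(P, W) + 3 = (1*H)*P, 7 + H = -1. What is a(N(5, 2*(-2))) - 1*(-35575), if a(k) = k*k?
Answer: 1282549/36 ≈ 35626.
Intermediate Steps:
H = -8 (H = -7 - 1 = -8)
N(P, W) = -½ - 4*P/3 (N(P, W) = -½ + ((1*(-8))*P)/6 = -½ + (-8*P)/6 = -½ - 4*P/3)
a(k) = k²
a(N(5, 2*(-2))) - 1*(-35575) = (-½ - 4/3*5)² - 1*(-35575) = (-½ - 20/3)² + 35575 = (-43/6)² + 35575 = 1849/36 + 35575 = 1282549/36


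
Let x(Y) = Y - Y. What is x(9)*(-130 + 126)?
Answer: 0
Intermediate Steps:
x(Y) = 0
x(9)*(-130 + 126) = 0*(-130 + 126) = 0*(-4) = 0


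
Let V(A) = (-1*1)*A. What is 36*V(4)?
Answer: -144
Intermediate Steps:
V(A) = -A
36*V(4) = 36*(-1*4) = 36*(-4) = -144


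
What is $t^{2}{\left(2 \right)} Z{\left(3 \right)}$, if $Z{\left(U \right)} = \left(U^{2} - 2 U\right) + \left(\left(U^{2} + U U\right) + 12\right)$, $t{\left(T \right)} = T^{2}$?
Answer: $528$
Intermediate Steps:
$Z{\left(U \right)} = 12 - 2 U + 3 U^{2}$ ($Z{\left(U \right)} = \left(U^{2} - 2 U\right) + \left(\left(U^{2} + U^{2}\right) + 12\right) = \left(U^{2} - 2 U\right) + \left(2 U^{2} + 12\right) = \left(U^{2} - 2 U\right) + \left(12 + 2 U^{2}\right) = 12 - 2 U + 3 U^{2}$)
$t^{2}{\left(2 \right)} Z{\left(3 \right)} = \left(2^{2}\right)^{2} \left(12 - 6 + 3 \cdot 3^{2}\right) = 4^{2} \left(12 - 6 + 3 \cdot 9\right) = 16 \left(12 - 6 + 27\right) = 16 \cdot 33 = 528$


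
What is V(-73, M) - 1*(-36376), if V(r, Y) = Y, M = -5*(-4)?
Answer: 36396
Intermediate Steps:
M = 20
V(-73, M) - 1*(-36376) = 20 - 1*(-36376) = 20 + 36376 = 36396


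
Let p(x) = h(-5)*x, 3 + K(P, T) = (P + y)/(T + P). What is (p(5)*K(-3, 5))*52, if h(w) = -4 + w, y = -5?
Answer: 16380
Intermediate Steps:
K(P, T) = -3 + (-5 + P)/(P + T) (K(P, T) = -3 + (P - 5)/(T + P) = -3 + (-5 + P)/(P + T))
p(x) = -9*x (p(x) = (-4 - 5)*x = -9*x)
(p(5)*K(-3, 5))*52 = ((-9*5)*((-5 - 3*5 - 2*(-3))/(-3 + 5)))*52 = -45*(-5 - 15 + 6)/2*52 = -45*(-14)/2*52 = -45*(-7)*52 = 315*52 = 16380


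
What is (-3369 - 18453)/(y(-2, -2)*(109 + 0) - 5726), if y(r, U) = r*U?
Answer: 10911/2645 ≈ 4.1251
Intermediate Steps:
y(r, U) = U*r
(-3369 - 18453)/(y(-2, -2)*(109 + 0) - 5726) = (-3369 - 18453)/((-2*(-2))*(109 + 0) - 5726) = -21822/(4*109 - 5726) = -21822/(436 - 5726) = -21822/(-5290) = -21822*(-1/5290) = 10911/2645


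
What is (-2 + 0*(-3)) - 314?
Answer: -316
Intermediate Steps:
(-2 + 0*(-3)) - 314 = (-2 + 0) - 314 = -2 - 314 = -316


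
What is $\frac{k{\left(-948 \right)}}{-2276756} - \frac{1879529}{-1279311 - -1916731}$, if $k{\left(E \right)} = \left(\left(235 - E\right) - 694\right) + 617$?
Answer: $- \frac{1069983478611}{362812452380} \approx -2.9491$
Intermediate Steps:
$k{\left(E \right)} = 158 - E$ ($k{\left(E \right)} = \left(-459 - E\right) + 617 = 158 - E$)
$\frac{k{\left(-948 \right)}}{-2276756} - \frac{1879529}{-1279311 - -1916731} = \frac{158 - -948}{-2276756} - \frac{1879529}{-1279311 - -1916731} = \left(158 + 948\right) \left(- \frac{1}{2276756}\right) - \frac{1879529}{-1279311 + 1916731} = 1106 \left(- \frac{1}{2276756}\right) - \frac{1879529}{637420} = - \frac{553}{1138378} - \frac{1879529}{637420} = - \frac{1069983478611}{362812452380}$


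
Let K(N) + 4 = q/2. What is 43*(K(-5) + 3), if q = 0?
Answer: -43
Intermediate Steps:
K(N) = -4 (K(N) = -4 + 0/2 = -4 + 0*(1/2) = -4 + 0 = -4)
43*(K(-5) + 3) = 43*(-4 + 3) = 43*(-1) = -43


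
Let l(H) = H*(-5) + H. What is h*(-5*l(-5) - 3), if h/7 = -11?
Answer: 7931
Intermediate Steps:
l(H) = -4*H (l(H) = -5*H + H = -4*H)
h = -77 (h = 7*(-11) = -77)
h*(-5*l(-5) - 3) = -77*(-(-20)*(-5) - 3) = -77*(-5*20 - 3) = -77*(-100 - 3) = -77*(-103) = 7931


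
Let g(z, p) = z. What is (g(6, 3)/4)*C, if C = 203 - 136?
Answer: 201/2 ≈ 100.50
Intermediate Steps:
C = 67
(g(6, 3)/4)*C = (6/4)*67 = (6*(1/4))*67 = (3/2)*67 = 201/2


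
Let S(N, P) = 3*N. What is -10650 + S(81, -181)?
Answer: -10407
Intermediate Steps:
-10650 + S(81, -181) = -10650 + 3*81 = -10650 + 243 = -10407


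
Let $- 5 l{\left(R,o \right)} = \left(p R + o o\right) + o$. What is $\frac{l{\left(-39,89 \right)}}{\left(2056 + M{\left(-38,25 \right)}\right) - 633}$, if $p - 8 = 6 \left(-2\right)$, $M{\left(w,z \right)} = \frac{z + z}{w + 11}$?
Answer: $- \frac{220482}{191855} \approx -1.1492$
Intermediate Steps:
$M{\left(w,z \right)} = \frac{2 z}{11 + w}$
$p = -4$ ($p = 8 + 6 \left(-2\right) = 8 - 12 = -4$)
$l{\left(R,o \right)} = - \frac{o}{5} - \frac{o^{2}}{5} + \frac{4 R}{5}$ ($l{\left(R,o \right)} = - \frac{\left(- 4 R + o o\right) + o}{5} = - \frac{\left(- 4 R + o^{2}\right) + o}{5} = - \frac{\left(o^{2} - 4 R\right) + o}{5} = - \frac{o + o^{2} - 4 R}{5} = - \frac{o}{5} - \frac{o^{2}}{5} + \frac{4 R}{5}$)
$\frac{l{\left(-39,89 \right)}}{\left(2056 + M{\left(-38,25 \right)}\right) - 633} = \frac{\left(- \frac{1}{5}\right) 89 - \frac{89^{2}}{5} + \frac{4}{5} \left(-39\right)}{\left(2056 + 2 \cdot 25 \frac{1}{11 - 38}\right) - 633} = \frac{- \frac{89}{5} - \frac{7921}{5} - \frac{156}{5}}{\left(2056 + 2 \cdot 25 \frac{1}{-27}\right) - 633} = \frac{- \frac{89}{5} - \frac{7921}{5} - \frac{156}{5}}{\left(2056 + 2 \cdot 25 \left(- \frac{1}{27}\right)\right) - 633} = - \frac{8166}{5 \left(\left(2056 - \frac{50}{27}\right) - 633\right)} = - \frac{8166}{5 \left(\frac{55462}{27} - 633\right)} = - \frac{8166}{5 \cdot \frac{38371}{27}} = \left(- \frac{8166}{5}\right) \frac{27}{38371} = - \frac{220482}{191855}$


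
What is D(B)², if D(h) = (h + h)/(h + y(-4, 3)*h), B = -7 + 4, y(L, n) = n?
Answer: ¼ ≈ 0.25000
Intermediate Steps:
B = -3
D(h) = ½ (D(h) = (h + h)/(h + 3*h) = (2*h)/((4*h)) = (2*h)*(1/(4*h)) = ½)
D(B)² = (½)² = ¼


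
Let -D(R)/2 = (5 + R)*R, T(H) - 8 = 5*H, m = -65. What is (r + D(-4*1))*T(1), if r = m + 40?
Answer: -221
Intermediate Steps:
T(H) = 8 + 5*H
r = -25 (r = -65 + 40 = -25)
D(R) = -2*R*(5 + R) (D(R) = -2*(5 + R)*R = -2*R*(5 + R))
(r + D(-4*1))*T(1) = (-25 - 2*(-4*1)*(5 - 4*1))*(8 + 5*1) = (-25 - 2*(-4)*(5 - 4))*(8 + 5) = (-25 - 2*(-4)*1)*13 = (-25 + 8)*13 = -17*13 = -221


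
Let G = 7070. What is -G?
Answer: -7070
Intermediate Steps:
-G = -1*7070 = -7070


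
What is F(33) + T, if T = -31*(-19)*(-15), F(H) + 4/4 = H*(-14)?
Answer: -9298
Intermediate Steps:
F(H) = -1 - 14*H (F(H) = -1 + H*(-14) = -1 - 14*H)
T = -8835 (T = 589*(-15) = -8835)
F(33) + T = (-1 - 14*33) - 8835 = (-1 - 462) - 8835 = -463 - 8835 = -9298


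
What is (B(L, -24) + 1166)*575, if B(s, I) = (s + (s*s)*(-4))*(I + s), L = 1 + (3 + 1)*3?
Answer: 4863925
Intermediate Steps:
L = 13 (L = 1 + 4*3 = 1 + 12 = 13)
B(s, I) = (I + s)*(s - 4*s**2) (B(s, I) = (s + s**2*(-4))*(I + s) = (s - 4*s**2)*(I + s) = (I + s)*(s - 4*s**2))
(B(L, -24) + 1166)*575 = (13*(-24 + 13 - 4*13**2 - 4*(-24)*13) + 1166)*575 = (13*(-24 + 13 - 4*169 + 1248) + 1166)*575 = (13*(-24 + 13 - 676 + 1248) + 1166)*575 = (13*561 + 1166)*575 = (7293 + 1166)*575 = 8459*575 = 4863925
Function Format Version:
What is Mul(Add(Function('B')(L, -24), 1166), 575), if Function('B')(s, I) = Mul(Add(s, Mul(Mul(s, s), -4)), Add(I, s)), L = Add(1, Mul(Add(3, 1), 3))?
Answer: 4863925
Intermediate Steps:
L = 13 (L = Add(1, Mul(4, 3)) = Add(1, 12) = 13)
Function('B')(s, I) = Mul(Add(I, s), Add(s, Mul(-4, Pow(s, 2)))) (Function('B')(s, I) = Mul(Add(s, Mul(Pow(s, 2), -4)), Add(I, s)) = Mul(Add(s, Mul(-4, Pow(s, 2))), Add(I, s)) = Mul(Add(I, s), Add(s, Mul(-4, Pow(s, 2)))))
Mul(Add(Function('B')(L, -24), 1166), 575) = Mul(Add(Mul(13, Add(-24, 13, Mul(-4, Pow(13, 2)), Mul(-4, -24, 13))), 1166), 575) = Mul(Add(Mul(13, Add(-24, 13, Mul(-4, 169), 1248)), 1166), 575) = Mul(Add(Mul(13, Add(-24, 13, -676, 1248)), 1166), 575) = Mul(Add(Mul(13, 561), 1166), 575) = Mul(Add(7293, 1166), 575) = Mul(8459, 575) = 4863925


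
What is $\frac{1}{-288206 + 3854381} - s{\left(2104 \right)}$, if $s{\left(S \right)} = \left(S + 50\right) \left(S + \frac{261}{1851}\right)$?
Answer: $- \frac{9972598946041633}{2200329975} \approx -4.5323 \cdot 10^{6}$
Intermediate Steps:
$s{\left(S \right)} = \left(50 + S\right) \left(\frac{87}{617} + S\right)$ ($s{\left(S \right)} = \left(50 + S\right) \left(S + 261 \cdot \frac{1}{1851}\right) = \left(50 + S\right) \left(S + \frac{87}{617}\right) = \left(50 + S\right) \left(\frac{87}{617} + S\right)$)
$\frac{1}{-288206 + 3854381} - s{\left(2104 \right)} = \frac{1}{-288206 + 3854381} - \left(\frac{4350}{617} + 2104^{2} + \frac{30937}{617} \cdot 2104\right) = \frac{1}{3566175} - \left(\frac{4350}{617} + 4426816 + \frac{65091448}{617}\right) = \frac{1}{3566175} - \frac{2796441270}{617} = - \frac{9972598946041633}{2200329975}$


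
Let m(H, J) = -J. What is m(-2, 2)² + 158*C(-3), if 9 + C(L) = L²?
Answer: 4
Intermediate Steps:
C(L) = -9 + L²
m(-2, 2)² + 158*C(-3) = (-1*2)² + 158*(-9 + (-3)²) = (-2)² + 158*(-9 + 9) = 4 + 158*0 = 4 + 0 = 4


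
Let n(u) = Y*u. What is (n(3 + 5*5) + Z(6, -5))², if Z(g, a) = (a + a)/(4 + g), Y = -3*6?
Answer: 255025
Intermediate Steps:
Y = -18
n(u) = -18*u
Z(g, a) = 2*a/(4 + g) (Z(g, a) = (2*a)/(4 + g) = 2*a/(4 + g))
(n(3 + 5*5) + Z(6, -5))² = (-18*(3 + 5*5) + 2*(-5)/(4 + 6))² = (-18*(3 + 25) + 2*(-5)/10)² = (-18*28 + 2*(-5)*(⅒))² = (-504 - 1)² = (-505)² = 255025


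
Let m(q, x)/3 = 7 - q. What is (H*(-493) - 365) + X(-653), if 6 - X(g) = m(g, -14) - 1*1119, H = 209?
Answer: -104257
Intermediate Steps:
m(q, x) = 21 - 3*q (m(q, x) = 3*(7 - q) = 21 - 3*q)
X(g) = 1104 + 3*g (X(g) = 6 - ((21 - 3*g) - 1*1119) = 6 - ((21 - 3*g) - 1119) = 6 - (-1098 - 3*g) = 6 + (1098 + 3*g) = 1104 + 3*g)
(H*(-493) - 365) + X(-653) = (209*(-493) - 365) + (1104 + 3*(-653)) = (-103037 - 365) + (1104 - 1959) = -103402 - 855 = -104257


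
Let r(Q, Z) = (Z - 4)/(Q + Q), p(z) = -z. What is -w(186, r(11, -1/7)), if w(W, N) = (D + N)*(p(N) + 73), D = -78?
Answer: 135714111/23716 ≈ 5722.5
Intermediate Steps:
r(Q, Z) = (-4 + Z)/(2*Q) (r(Q, Z) = (-4 + Z)/((2*Q)) = (-4 + Z)*(1/(2*Q)) = (-4 + Z)/(2*Q))
w(W, N) = (-78 + N)*(73 - N) (w(W, N) = (-78 + N)*(-N + 73) = (-78 + N)*(73 - N))
-w(186, r(11, -1/7)) = -(-5694 - ((½)*(-4 - 1/7)/11)² + 151*((½)*(-4 - 1/7)/11)) = -(-5694 - ((½)*(1/11)*(-4 - 1*⅐))² + 151*((½)*(1/11)*(-4 - 1*⅐))) = -(-5694 - ((½)*(1/11)*(-4 - ⅐))² + 151*((½)*(1/11)*(-4 - ⅐))) = -(-5694 - ((½)*(1/11)*(-29/7))² + 151*((½)*(1/11)*(-29/7))) = -(-5694 - (-29/154)² + 151*(-29/154)) = -(-5694 - 1*841/23716 - 4379/154) = -(-5694 - 841/23716 - 4379/154) = -1*(-135714111/23716) = 135714111/23716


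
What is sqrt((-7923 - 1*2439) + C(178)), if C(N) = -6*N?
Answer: 3*I*sqrt(1270) ≈ 106.91*I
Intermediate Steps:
sqrt((-7923 - 1*2439) + C(178)) = sqrt((-7923 - 1*2439) - 6*178) = sqrt((-7923 - 2439) - 1068) = sqrt(-10362 - 1068) = sqrt(-11430) = 3*I*sqrt(1270)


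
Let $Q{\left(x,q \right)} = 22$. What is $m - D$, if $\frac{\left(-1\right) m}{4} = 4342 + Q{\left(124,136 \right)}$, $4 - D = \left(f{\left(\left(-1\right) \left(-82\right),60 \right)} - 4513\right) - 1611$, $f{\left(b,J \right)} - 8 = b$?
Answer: $-23494$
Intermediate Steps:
$f{\left(b,J \right)} = 8 + b$
$D = 6038$ ($D = 4 - \left(\left(\left(8 - -82\right) - 4513\right) - 1611\right) = 4 - \left(\left(\left(8 + 82\right) - 4513\right) - 1611\right) = 4 - \left(\left(90 - 4513\right) - 1611\right) = 4 - \left(-4423 - 1611\right) = 4 - -6034 = 4 + 6034 = 6038$)
$m = -17456$ ($m = - 4 \left(4342 + 22\right) = \left(-4\right) 4364 = -17456$)
$m - D = -17456 - 6038 = -23494$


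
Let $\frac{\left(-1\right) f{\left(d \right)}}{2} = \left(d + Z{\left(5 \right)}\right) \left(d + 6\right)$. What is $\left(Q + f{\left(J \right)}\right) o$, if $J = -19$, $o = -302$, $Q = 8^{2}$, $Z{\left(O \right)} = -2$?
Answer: $145564$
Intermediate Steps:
$Q = 64$
$f{\left(d \right)} = - 2 \left(-2 + d\right) \left(6 + d\right)$ ($f{\left(d \right)} = - 2 \left(d - 2\right) \left(d + 6\right) = - 2 \left(-2 + d\right) \left(6 + d\right)$)
$\left(Q + f{\left(J \right)}\right) o = \left(64 - \left(-176 + 722\right)\right) \left(-302\right) = \left(64 + \left(24 + 152 - 722\right)\right) \left(-302\right) = \left(64 - 546\right) \left(-302\right) = \left(-482\right) \left(-302\right) = 145564$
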